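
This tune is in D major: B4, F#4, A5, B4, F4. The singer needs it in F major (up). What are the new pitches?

D major to F major up is a minor third, so every note moves up by that interval.
B4 -> D5
F#4 -> A4
A5 -> C6
B4 -> D5
F4 -> Ab4

D5 A4 C6 D5 Ab4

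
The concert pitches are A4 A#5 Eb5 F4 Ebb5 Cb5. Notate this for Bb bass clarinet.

B5 B#6 F6 G5 Fb6 Db6

Written C4 sounds as Bb2 on the Bb bass clarinet, so concert pitches are written a major ninth up.
A4 gives B5
A#5 gives B#6
Eb5 gives F6
F4 gives G5
Ebb5 gives Fb6
Cb5 gives Db6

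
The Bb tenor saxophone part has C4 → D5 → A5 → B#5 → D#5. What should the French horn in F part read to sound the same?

First find concert pitch: the Bb tenor saxophone sounds a major ninth below written, so C4 D5 A5 B#5 D#5 sounds Bb2 C4 G4 A#4 C#4.
Then write for French horn in F: it sounds a perfect fifth below written, so the part must be a perfect fifth above concert.
Bb2 → F3
C4 → G4
G4 → D5
A#4 → E#5
C#4 → G#4

F3 G4 D5 E#5 G#4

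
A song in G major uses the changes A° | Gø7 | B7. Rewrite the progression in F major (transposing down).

G major down to F major is a major second; each chord root moves by that interval while the quality stays the same.
A°: root A down a major second → G, giving G°.
Gø7: root G down a major second → F, giving Fø7.
B7: root B down a major second → A, giving A7.

G° Fø7 A7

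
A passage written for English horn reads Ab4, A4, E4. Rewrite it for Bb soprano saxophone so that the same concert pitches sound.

Eb4 E4 B3

First find concert pitch: the English horn sounds a perfect fifth below written, so Ab4 A4 E4 sounds Db4 D4 A3.
Then write for Bb soprano saxophone: it sounds a major second below written, so the part must be a major second above concert.
Db4 → Eb4
D4 → E4
A3 → B3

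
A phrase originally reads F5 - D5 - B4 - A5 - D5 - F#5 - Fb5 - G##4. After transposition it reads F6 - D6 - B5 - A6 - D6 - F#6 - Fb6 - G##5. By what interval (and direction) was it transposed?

From F5 to F6 is 8 letter names — an octave of some quality.
F5 to F6 is 12 semitones, which makes it a perfect octave; the second version is higher, so the direction is up.
Checking another pair — G##4 → G##5 — gives the same interval.

up a perfect octave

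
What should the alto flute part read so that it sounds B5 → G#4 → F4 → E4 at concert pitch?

E6 C#5 Bb4 A4

Written C4 sounds as G3 on the alto flute, so concert pitches are written a perfect fourth up.
B5 to E6
G#4 to C#5
F4 to Bb4
E4 to A4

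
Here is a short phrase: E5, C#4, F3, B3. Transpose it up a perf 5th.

B5 G#4 C4 F#4

E5 → B5
C#4 → G#4
F3 → C4
B3 → F#4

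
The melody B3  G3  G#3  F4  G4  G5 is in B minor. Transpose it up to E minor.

E4 C4 C#4 Bb4 C5 C6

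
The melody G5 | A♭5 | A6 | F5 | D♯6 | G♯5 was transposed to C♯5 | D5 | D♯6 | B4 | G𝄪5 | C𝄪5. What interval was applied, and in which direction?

down a diminished fifth

Take the first pair: G5 → C#5. G to C spans 5 letter names, so the interval is some kind of fifth.
C#5 to G5 is 6 semitones, which makes it a diminished fifth; the second version is lower, so the direction is down.
Checking another pair — G#5 → C##5 — gives the same interval.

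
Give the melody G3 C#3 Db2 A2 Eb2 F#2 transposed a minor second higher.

Ab3 D3 Ebb2 Bb2 Fb2 G2

G3 gives Ab3
C#3 gives D3
Db2 gives Ebb2
A2 gives Bb2
Eb2 gives Fb2
F#2 gives G2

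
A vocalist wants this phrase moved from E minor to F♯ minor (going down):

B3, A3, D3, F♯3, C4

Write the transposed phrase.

From E down to F♯ is a minor seventh; apply that to each pitch.
B3 becomes C#3
A3 becomes B2
D3 becomes E2
F#3 becomes G#2
C4 becomes D3

C#3 B2 E2 G#2 D3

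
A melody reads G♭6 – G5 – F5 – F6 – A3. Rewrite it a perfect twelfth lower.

Cb5 C4 Bb3 Bb4 D2

Gb6 becomes Cb5
G5 becomes C4
F5 becomes Bb3
F6 becomes Bb4
A3 becomes D2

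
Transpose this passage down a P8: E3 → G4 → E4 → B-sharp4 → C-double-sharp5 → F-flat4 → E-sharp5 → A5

E2 G3 E3 B#3 C##4 Fb3 E#4 A4

E3 down a perfect octave is E2.
A perfect octave down from G4 gives G3.
A perfect octave down from E4 gives E3.
A perfect octave down from B#4 gives B#3.
C##5: an octave down reaches C, and 12 semitones makes it C##4.
A perfect octave down from Fb4 gives Fb3.
E#5 down a perfect octave is E#4.
A5: an octave down reaches A, and 12 semitones makes it A4.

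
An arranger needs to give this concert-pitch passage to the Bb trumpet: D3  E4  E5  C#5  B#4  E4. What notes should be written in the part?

The Bb trumpet sounds a major second below written, so the written part must be a major second above concert — transpose each note up.
D3 -> E3
E4 -> F#4
E5 -> F#5
C#5 -> D#5
B#4 -> C##5
E4 -> F#4

E3 F#4 F#5 D#5 C##5 F#4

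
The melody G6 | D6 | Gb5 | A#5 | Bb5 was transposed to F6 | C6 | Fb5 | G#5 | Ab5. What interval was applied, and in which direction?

down a major second

From G6 to F6 is 2 letter names — a second of some quality.
F6 to G6 is 2 semitones, which makes it a major second; the second version is lower, so the direction is down.
Checking another pair — Bb5 → Ab5 — gives the same interval.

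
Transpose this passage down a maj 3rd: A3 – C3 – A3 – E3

A3 down a major third is F3.
A major third down from C3 gives Ab2.
A3: a third down reaches F, and 4 semitones makes it F3.
E3: a third down reaches C, and 4 semitones makes it C3.

F3 Ab2 F3 C3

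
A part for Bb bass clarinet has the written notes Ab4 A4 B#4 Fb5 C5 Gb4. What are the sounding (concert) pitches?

Gb3 G3 A#3 Ebb4 Bb3 Fb3

The Bb bass clarinet sounds a major ninth below written, so transpose each written note down a major ninth.
Ab4 -> Gb3
A4 -> G3
B#4 -> A#3
Fb5 -> Ebb4
C5 -> Bb3
Gb4 -> Fb3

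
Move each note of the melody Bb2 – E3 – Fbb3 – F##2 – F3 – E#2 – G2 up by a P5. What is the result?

F3 B3 Cbb4 C##3 C4 B#2 D3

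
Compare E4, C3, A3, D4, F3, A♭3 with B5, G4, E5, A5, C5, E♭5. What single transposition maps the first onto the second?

up a perfect twelfth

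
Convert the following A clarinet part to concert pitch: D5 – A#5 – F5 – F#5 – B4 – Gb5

B4 F##5 D5 D#5 G#4 Eb5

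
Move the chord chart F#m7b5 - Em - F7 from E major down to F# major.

E major down to F# major is a minor seventh; each chord root moves by that interval while the quality stays the same.
F#m7b5: root F# down a minor seventh → G#, giving G#m7b5.
Em: root E down a minor seventh → F#, giving F#m.
F7: root F down a minor seventh → G, giving G7.

G#m7b5 F#m G7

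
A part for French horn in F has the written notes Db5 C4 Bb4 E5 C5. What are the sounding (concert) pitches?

Gb4 F3 Eb4 A4 F4

Written C4 on the French horn in F sounds as F3, a perfect fifth lower; apply that shift to every note.
Db5 gives Gb4
C4 gives F3
Bb4 gives Eb4
E5 gives A4
C5 gives F4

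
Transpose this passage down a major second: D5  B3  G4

A major second down from D5 gives C5.
A major second down from B3 gives A3.
G4 down a major second is F4.

C5 A3 F4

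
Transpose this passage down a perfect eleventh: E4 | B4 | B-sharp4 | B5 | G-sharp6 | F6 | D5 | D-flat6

B2 F#3 F##3 F#4 D#5 C5 A3 Ab4

A perfect eleventh down from E4 gives B2.
A perfect eleventh down from B4 gives F#3.
B#4 down a perfect eleventh is F##3.
B5: an eleventh down reaches F, and 17 semitones makes it F#4.
A perfect eleventh down from G#6 gives D#5.
A perfect eleventh down from F6 gives C5.
A perfect eleventh down from D5 gives A3.
A perfect eleventh down from Db6 gives Ab4.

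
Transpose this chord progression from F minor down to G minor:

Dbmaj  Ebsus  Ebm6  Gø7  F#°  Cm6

F minor down to G minor is a minor seventh; each chord root moves by that interval while the quality stays the same.
Dbmaj: root Db down a minor seventh → Eb, giving Ebmaj.
Ebsus: root Eb down a minor seventh → F, giving Fsus.
Ebm6: root Eb down a minor seventh → F, giving Fm6.
Gø7: root G down a minor seventh → A, giving Aø7.
F#°: root F# down a minor seventh → G#, giving G#°.
Cm6: root C down a minor seventh → D, giving Dm6.

Ebmaj Fsus Fm6 Aø7 G#° Dm6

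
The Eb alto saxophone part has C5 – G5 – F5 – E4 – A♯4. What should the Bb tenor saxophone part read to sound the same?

F5 C6 Bb5 A4 D#5

First find concert pitch: the Eb alto saxophone sounds a major sixth below written, so C5 G5 F5 E4 A♯4 sounds Eb4 Bb4 Ab4 G3 C#4.
Then write for Bb tenor saxophone: it sounds a major ninth below written, so the part must be a major ninth above concert.
Eb4 → F5
Bb4 → C6
Ab4 → Bb5
G3 → A4
C#4 → D#5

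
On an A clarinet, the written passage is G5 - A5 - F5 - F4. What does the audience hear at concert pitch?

E5 F#5 D5 D4

The A clarinet sounds a minor third below written, so transpose each written note down a minor third.
G5 to E5
A5 to F#5
F5 to D5
F4 to D4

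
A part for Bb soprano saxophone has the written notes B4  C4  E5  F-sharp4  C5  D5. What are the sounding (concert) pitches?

The Bb soprano saxophone sounds a major second below written, so transpose each written note down a major second.
B4 → A4
C4 → Bb3
E5 → D5
F#4 → E4
C5 → Bb4
D5 → C5

A4 Bb3 D5 E4 Bb4 C5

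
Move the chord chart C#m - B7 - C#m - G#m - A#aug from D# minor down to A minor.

Gm F7 Gm Dm Eaug

D# minor down to A minor is an augmented fourth; each chord root moves by that interval while the quality stays the same.
C#m: root C# down an augmented fourth → G, giving Gm.
B7: root B down an augmented fourth → F, giving F7.
C#m: root C# down an augmented fourth → G, giving Gm.
G#m: root G# down an augmented fourth → D, giving Dm.
A#aug: root A# down an augmented fourth → E, giving Eaug.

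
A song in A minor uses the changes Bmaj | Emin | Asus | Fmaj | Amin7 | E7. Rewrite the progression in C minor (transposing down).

A minor down to C minor is a major sixth; each chord root moves by that interval while the quality stays the same.
Bmaj: root B down a major sixth → D, giving Dmaj.
Emin: root E down a major sixth → G, giving Gmin.
Asus: root A down a major sixth → C, giving Csus.
Fmaj: root F down a major sixth → Ab, giving Abmaj.
Amin7: root A down a major sixth → C, giving Cmin7.
E7: root E down a major sixth → G, giving G7.

Dmaj Gmin Csus Abmaj Cmin7 G7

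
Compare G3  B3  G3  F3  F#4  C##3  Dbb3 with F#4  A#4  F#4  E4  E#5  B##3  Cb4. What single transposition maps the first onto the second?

Take the first pair: G3 → F#4. G to F spans 7 letter names, so the interval is some kind of seventh.
G3 to F#4 is 11 semitones, which makes it a major seventh; the second version is higher, so the direction is up.
Checking another pair — Dbb3 → Cb4 — gives the same interval.

up a major seventh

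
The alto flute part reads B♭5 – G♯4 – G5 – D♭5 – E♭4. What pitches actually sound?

Written C4 on the alto flute sounds as G3, a perfect fourth lower; apply that shift to every note.
Bb5 -> F5
G#4 -> D#4
G5 -> D5
Db5 -> Ab4
Eb4 -> Bb3

F5 D#4 D5 Ab4 Bb3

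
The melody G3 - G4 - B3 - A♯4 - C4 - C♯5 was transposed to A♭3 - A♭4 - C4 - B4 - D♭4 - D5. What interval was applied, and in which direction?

up a minor second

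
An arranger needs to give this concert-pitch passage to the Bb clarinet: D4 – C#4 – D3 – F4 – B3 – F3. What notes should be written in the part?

E4 D#4 E3 G4 C#4 G3

The Bb clarinet sounds a major second below written, so the written part must be a major second above concert — transpose each note up.
D4 becomes E4
C#4 becomes D#4
D3 becomes E3
F4 becomes G4
B3 becomes C#4
F3 becomes G3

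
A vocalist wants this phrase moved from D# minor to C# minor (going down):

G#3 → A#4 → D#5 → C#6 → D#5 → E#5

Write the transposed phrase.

F#3 G#4 C#5 B5 C#5 D#5

From D# down to C# is a major second; apply that to each pitch.
G#3 gives F#3
A#4 gives G#4
D#5 gives C#5
C#6 gives B5
D#5 gives C#5
E#5 gives D#5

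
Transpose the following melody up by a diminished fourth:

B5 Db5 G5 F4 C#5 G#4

Eb6 Gbb5 Cb6 Bbb4 F5 C5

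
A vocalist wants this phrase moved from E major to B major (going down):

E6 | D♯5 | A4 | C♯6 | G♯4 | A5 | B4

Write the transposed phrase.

E major to B major down is a perfect fourth, so every note moves down by that interval.
E6 → B5
D#5 → A#4
A4 → E4
C#6 → G#5
G#4 → D#4
A5 → E5
B4 → F#4

B5 A#4 E4 G#5 D#4 E5 F#4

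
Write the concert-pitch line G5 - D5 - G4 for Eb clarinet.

The Eb clarinet sounds a minor third above written, so the written part must be a minor third below concert — transpose each note down.
G5 gives E5
D5 gives B4
G4 gives E4

E5 B4 E4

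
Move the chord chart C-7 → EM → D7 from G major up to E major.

G major up to E major is a major sixth; each chord root moves by that interval while the quality stays the same.
C-7: root C up a major sixth → A, giving A-7.
EM: root E up a major sixth → C#, giving C#M.
D7: root D up a major sixth → B, giving B7.

A-7 C#M B7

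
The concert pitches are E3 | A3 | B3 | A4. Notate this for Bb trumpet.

F#3 B3 C#4 B4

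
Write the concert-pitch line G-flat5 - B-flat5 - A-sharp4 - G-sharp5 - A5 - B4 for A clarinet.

Written C4 sounds as A3 on the A clarinet, so concert pitches are written a minor third up.
Gb5 to Bbb5
Bb5 to Db6
A#4 to C#5
G#5 to B5
A5 to C6
B4 to D5

Bbb5 Db6 C#5 B5 C6 D5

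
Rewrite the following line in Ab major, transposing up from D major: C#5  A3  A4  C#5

G5 Eb4 Eb5 G5

From D up to Ab is a diminished fifth; apply that to each pitch.
C#5 to G5
A3 to Eb4
A4 to Eb5
C#5 to G5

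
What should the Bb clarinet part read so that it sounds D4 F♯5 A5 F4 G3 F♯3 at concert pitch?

E4 G#5 B5 G4 A3 G#3

Written C4 sounds as Bb3 on the Bb clarinet, so concert pitches are written a major second up.
D4 → E4
F#5 → G#5
A5 → B5
F4 → G4
G3 → A3
F#3 → G#3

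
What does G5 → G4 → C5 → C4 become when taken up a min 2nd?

G5 becomes Ab5
G4 becomes Ab4
C5 becomes Db5
C4 becomes Db4

Ab5 Ab4 Db5 Db4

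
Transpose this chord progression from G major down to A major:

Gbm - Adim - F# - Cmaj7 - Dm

Abm Bdim G# Dmaj7 Em

G major down to A major is a minor seventh; each chord root moves by that interval while the quality stays the same.
Gbm: root Gb down a minor seventh → Ab, giving Abm.
Adim: root A down a minor seventh → B, giving Bdim.
F#: root F# down a minor seventh → G#, giving G#.
Cmaj7: root C down a minor seventh → D, giving Dmaj7.
Dm: root D down a minor seventh → E, giving Em.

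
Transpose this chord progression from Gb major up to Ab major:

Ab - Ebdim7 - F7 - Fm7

Bb Fdim7 G7 Gm7

Gb major up to Ab major is a major second; each chord root moves by that interval while the quality stays the same.
Ab: root Ab up a major second → Bb, giving Bb.
Ebdim7: root Eb up a major second → F, giving Fdim7.
F7: root F up a major second → G, giving G7.
Fm7: root F up a major second → G, giving Gm7.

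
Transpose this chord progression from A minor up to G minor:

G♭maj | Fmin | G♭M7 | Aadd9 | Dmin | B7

Fbmaj Ebmin FbM7 Gadd9 Cmin A7

A minor up to G minor is a minor seventh; each chord root moves by that interval while the quality stays the same.
G♭maj: root G♭ up a minor seventh → Fb, giving Fbmaj.
Fmin: root F up a minor seventh → Eb, giving Ebmin.
G♭M7: root G♭ up a minor seventh → Fb, giving FbM7.
Aadd9: root A up a minor seventh → G, giving Gadd9.
Dmin: root D up a minor seventh → C, giving Cmin.
B7: root B up a minor seventh → A, giving A7.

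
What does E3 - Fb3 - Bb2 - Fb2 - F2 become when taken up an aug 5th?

B#3 C4 F#3 C3 C#3

E3: a fifth up reaches B, and 8 semitones makes it B#3.
An augmented fifth up from Fb3 gives C4.
Bb2 up an augmented fifth is F#3.
Fb2 up an augmented fifth is C3.
F2 up an augmented fifth is C#3.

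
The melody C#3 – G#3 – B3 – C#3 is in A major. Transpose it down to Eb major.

A major to Eb major down is an augmented fourth, so every note moves down by that interval.
C#3 becomes G2
G#3 becomes D3
B3 becomes F3
C#3 becomes G2

G2 D3 F3 G2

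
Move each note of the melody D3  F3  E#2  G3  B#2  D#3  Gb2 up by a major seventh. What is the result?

D3: a seventh up reaches C, and 11 semitones makes it C#4.
A major seventh up from F3 gives E4.
E#2 up a major seventh is D##3.
G3: a seventh up reaches F, and 11 semitones makes it F#4.
B#2: a seventh up reaches A, and 11 semitones makes it A##3.
D#3: a seventh up reaches C, and 11 semitones makes it C##4.
A major seventh up from Gb2 gives F3.

C#4 E4 D##3 F#4 A##3 C##4 F3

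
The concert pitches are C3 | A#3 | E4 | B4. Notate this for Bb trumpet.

Written C4 sounds as Bb3 on the Bb trumpet, so concert pitches are written a major second up.
C3 becomes D3
A#3 becomes B#3
E4 becomes F#4
B4 becomes C#5

D3 B#3 F#4 C#5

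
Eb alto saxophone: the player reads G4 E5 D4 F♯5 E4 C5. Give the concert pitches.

Bb3 G4 F3 A4 G3 Eb4

The Eb alto saxophone sounds a major sixth below written, so transpose each written note down a major sixth.
G4 → Bb3
E5 → G4
D4 → F3
F#5 → A4
E4 → G3
C5 → Eb4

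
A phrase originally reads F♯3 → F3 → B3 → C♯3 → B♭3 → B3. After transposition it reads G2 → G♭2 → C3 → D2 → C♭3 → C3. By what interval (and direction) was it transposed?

down a major seventh

From F#3 to G2 is 7 letter names — a seventh of some quality.
G2 to F#3 is 11 semitones, which makes it a major seventh; the second version is lower, so the direction is down.
Checking another pair — B3 → C3 — gives the same interval.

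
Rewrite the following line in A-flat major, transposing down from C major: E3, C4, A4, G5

C3 Ab3 F4 Eb5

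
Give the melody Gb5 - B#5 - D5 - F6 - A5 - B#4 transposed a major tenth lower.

Gb5 down a major tenth is Ebb4.
B#5: a tenth down reaches G, and 16 semitones makes it G#4.
A major tenth down from D5 gives Bb3.
F6 down a major tenth is Db5.
A5 down a major tenth is F4.
A major tenth down from B#4 gives G#3.

Ebb4 G#4 Bb3 Db5 F4 G#3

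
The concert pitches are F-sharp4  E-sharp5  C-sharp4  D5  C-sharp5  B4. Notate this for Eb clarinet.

Written C4 sounds as Eb4 on the Eb clarinet, so concert pitches are written a minor third down.
F#4 -> D#4
E#5 -> C##5
C#4 -> A#3
D5 -> B4
C#5 -> A#4
B4 -> G#4

D#4 C##5 A#3 B4 A#4 G#4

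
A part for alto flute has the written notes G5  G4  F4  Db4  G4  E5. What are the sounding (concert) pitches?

D5 D4 C4 Ab3 D4 B4

Written C4 on the alto flute sounds as G3, a perfect fourth lower; apply that shift to every note.
G5 → D5
G4 → D4
F4 → C4
Db4 → Ab3
G4 → D4
E5 → B4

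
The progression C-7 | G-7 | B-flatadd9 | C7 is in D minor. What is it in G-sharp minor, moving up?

F#-7 C#-7 Eadd9 F#7

D minor up to G-sharp minor is an augmented fourth; each chord root moves by that interval while the quality stays the same.
C-7: root C up an augmented fourth → F#, giving F#-7.
G-7: root G up an augmented fourth → C#, giving C#-7.
B-flatadd9: root B-flat up an augmented fourth → E, giving Eadd9.
C7: root C up an augmented fourth → F#, giving F#7.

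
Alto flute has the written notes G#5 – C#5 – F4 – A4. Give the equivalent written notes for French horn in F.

First find concert pitch: the alto flute sounds a perfect fourth below written, so G#5 C#5 F4 A4 sounds D#5 G#4 C4 E4.
Then write for French horn in F: it sounds a perfect fifth below written, so the part must be a perfect fifth above concert.
D#5 → A#5
G#4 → D#5
C4 → G4
E4 → B4

A#5 D#5 G4 B4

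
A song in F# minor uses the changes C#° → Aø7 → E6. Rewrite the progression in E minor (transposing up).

F# minor up to E minor is a minor seventh; each chord root moves by that interval while the quality stays the same.
C#°: root C# up a minor seventh → B, giving B°.
Aø7: root A up a minor seventh → G, giving Gø7.
E6: root E up a minor seventh → D, giving D6.

B° Gø7 D6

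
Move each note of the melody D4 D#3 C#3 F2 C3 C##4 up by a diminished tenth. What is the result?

Fb5 F4 Eb4 Abb3 Ebb4 E5

A diminished tenth up from D4 gives Fb5.
D#3: a tenth up reaches F, and 14 semitones makes it F4.
A diminished tenth up from C#3 gives Eb4.
A diminished tenth up from F2 gives Abb3.
C3 up a diminished tenth is Ebb4.
C##4: a tenth up reaches E, and 14 semitones makes it E5.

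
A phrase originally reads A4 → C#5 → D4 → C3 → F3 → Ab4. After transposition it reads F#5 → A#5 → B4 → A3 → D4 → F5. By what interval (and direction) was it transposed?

Take the first pair: A4 → F#5. A to F spans 6 letter names, so the interval is some kind of sixth.
A4 to F#5 is 9 semitones, which makes it a major sixth; the second version is higher, so the direction is up.
Checking another pair — Ab4 → F5 — gives the same interval.

up a major sixth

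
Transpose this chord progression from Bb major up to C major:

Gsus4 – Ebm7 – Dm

Bb major up to C major is a major second; each chord root moves by that interval while the quality stays the same.
Gsus4: root G up a major second → A, giving Asus4.
Ebm7: root Eb up a major second → F, giving Fm7.
Dm: root D up a major second → E, giving Em.

Asus4 Fm7 Em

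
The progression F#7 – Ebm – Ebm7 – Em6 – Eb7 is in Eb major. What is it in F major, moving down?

G#7 Fm Fm7 F#m6 F7

Eb major down to F major is a minor seventh; each chord root moves by that interval while the quality stays the same.
F#7: root F# down a minor seventh → G#, giving G#7.
Ebm: root Eb down a minor seventh → F, giving Fm.
Ebm7: root Eb down a minor seventh → F, giving Fm7.
Em6: root E down a minor seventh → F#, giving F#m6.
Eb7: root Eb down a minor seventh → F, giving F7.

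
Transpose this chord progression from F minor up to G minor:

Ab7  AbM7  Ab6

F minor up to G minor is a major second; each chord root moves by that interval while the quality stays the same.
Ab7: root Ab up a major second → Bb, giving Bb7.
AbM7: root Ab up a major second → Bb, giving BbM7.
Ab6: root Ab up a major second → Bb, giving Bb6.

Bb7 BbM7 Bb6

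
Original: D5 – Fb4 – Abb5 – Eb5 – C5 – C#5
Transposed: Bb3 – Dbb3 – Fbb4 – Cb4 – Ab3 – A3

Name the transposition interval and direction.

down a major tenth

Take the first pair: D5 → Bb3. D to B spans 10 letter names, so the interval is some kind of tenth.
Bb3 to D5 is 16 semitones, which makes it a major tenth; the second version is lower, so the direction is down.
Checking another pair — C#5 → A3 — gives the same interval.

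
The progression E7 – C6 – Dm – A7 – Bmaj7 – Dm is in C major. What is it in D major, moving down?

C major down to D major is a minor seventh; each chord root moves by that interval while the quality stays the same.
E7: root E down a minor seventh → F#, giving F#7.
C6: root C down a minor seventh → D, giving D6.
Dm: root D down a minor seventh → E, giving Em.
A7: root A down a minor seventh → B, giving B7.
Bmaj7: root B down a minor seventh → C#, giving C#maj7.
Dm: root D down a minor seventh → E, giving Em.

F#7 D6 Em B7 C#maj7 Em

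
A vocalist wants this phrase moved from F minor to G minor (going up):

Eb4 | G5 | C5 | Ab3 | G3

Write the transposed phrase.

F4 A5 D5 Bb3 A3

F minor to G minor up is a major second, so every note moves up by that interval.
Eb4 → F4
G5 → A5
C5 → D5
Ab3 → Bb3
G3 → A3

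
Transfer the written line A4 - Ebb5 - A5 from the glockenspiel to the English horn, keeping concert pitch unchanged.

E7 Bbb7 E8

First find concert pitch: the glockenspiel sounds a perfect fifteenth above written, so A4 Ebb5 A5 sounds A6 Ebb7 A7.
Then write for English horn: it sounds a perfect fifth below written, so the part must be a perfect fifth above concert.
A6 → E7
Ebb7 → Bbb7
A7 → E8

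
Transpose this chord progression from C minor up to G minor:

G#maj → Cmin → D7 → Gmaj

C minor up to G minor is a perfect fifth; each chord root moves by that interval while the quality stays the same.
G#maj: root G# up a perfect fifth → D#, giving D#maj.
Cmin: root C up a perfect fifth → G, giving Gmin.
D7: root D up a perfect fifth → A, giving A7.
Gmaj: root G up a perfect fifth → D, giving Dmaj.

D#maj Gmin A7 Dmaj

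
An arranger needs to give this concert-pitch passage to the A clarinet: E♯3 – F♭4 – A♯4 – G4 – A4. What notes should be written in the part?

Written C4 sounds as A3 on the A clarinet, so concert pitches are written a minor third up.
E#3 gives G#3
Fb4 gives Abb4
A#4 gives C#5
G4 gives Bb4
A4 gives C5

G#3 Abb4 C#5 Bb4 C5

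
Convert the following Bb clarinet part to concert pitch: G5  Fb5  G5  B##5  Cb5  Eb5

F5 Ebb5 F5 A##5 Bbb4 Db5

The Bb clarinet sounds a major second below written, so transpose each written note down a major second.
G5 gives F5
Fb5 gives Ebb5
G5 gives F5
B##5 gives A##5
Cb5 gives Bbb4
Eb5 gives Db5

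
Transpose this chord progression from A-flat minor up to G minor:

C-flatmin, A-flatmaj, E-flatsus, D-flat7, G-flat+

A-flat minor up to G minor is a major seventh; each chord root moves by that interval while the quality stays the same.
C-flatmin: root C-flat up a major seventh → Bb, giving Bbmin.
A-flatmaj: root A-flat up a major seventh → G, giving Gmaj.
E-flatsus: root E-flat up a major seventh → D, giving Dsus.
D-flat7: root D-flat up a major seventh → C, giving C7.
G-flat+: root G-flat up a major seventh → F, giving F+.

Bbmin Gmaj Dsus C7 F+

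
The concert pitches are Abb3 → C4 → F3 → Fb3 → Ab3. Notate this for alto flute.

Dbb4 F4 Bb3 Bbb3 Db4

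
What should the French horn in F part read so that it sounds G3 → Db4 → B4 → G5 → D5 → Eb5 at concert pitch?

D4 Ab4 F#5 D6 A5 Bb5

The French horn in F sounds a perfect fifth below written, so the written part must be a perfect fifth above concert — transpose each note up.
G3 gives D4
Db4 gives Ab4
B4 gives F#5
G5 gives D6
D5 gives A5
Eb5 gives Bb5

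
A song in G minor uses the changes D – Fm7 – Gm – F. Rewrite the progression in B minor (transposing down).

F# Am7 Bm A

G minor down to B minor is a minor sixth; each chord root moves by that interval while the quality stays the same.
D: root D down a minor sixth → F#, giving F#.
Fm7: root F down a minor sixth → A, giving Am7.
Gm: root G down a minor sixth → B, giving Bm.
F: root F down a minor sixth → A, giving A.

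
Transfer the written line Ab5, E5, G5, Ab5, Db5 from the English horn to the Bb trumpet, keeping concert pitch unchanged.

First find concert pitch: the English horn sounds a perfect fifth below written, so Ab5 E5 G5 Ab5 Db5 sounds Db5 A4 C5 Db5 Gb4.
Then write for Bb trumpet: it sounds a major second below written, so the part must be a major second above concert.
Db5 → Eb5
A4 → B4
C5 → D5
Db5 → Eb5
Gb4 → Ab4

Eb5 B4 D5 Eb5 Ab4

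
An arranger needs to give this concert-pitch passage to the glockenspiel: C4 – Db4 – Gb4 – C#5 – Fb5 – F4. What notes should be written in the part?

C2 Db2 Gb2 C#3 Fb3 F2

The glockenspiel sounds a perfect fifteenth above written, so the written part must be a perfect fifteenth below concert — transpose each note down.
C4 to C2
Db4 to Db2
Gb4 to Gb2
C#5 to C#3
Fb5 to Fb3
F4 to F2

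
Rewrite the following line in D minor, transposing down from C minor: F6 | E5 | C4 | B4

C minor to D minor down is a minor seventh, so every note moves down by that interval.
F6 to G5
E5 to F#4
C4 to D3
B4 to C#4

G5 F#4 D3 C#4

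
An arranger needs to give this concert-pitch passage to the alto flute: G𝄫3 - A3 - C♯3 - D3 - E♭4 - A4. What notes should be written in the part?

Cbb4 D4 F#3 G3 Ab4 D5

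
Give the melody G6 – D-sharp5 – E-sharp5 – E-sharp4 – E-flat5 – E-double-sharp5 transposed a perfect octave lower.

G5 D#4 E#4 E#3 Eb4 E##4

G6 → G5
D#5 → D#4
E#5 → E#4
E#4 → E#3
Eb5 → Eb4
E##5 → E##4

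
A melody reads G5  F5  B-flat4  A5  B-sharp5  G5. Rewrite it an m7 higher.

G5 to F6
F5 to Eb6
Bb4 to Ab5
A5 to G6
B#5 to A#6
G5 to F6

F6 Eb6 Ab5 G6 A#6 F6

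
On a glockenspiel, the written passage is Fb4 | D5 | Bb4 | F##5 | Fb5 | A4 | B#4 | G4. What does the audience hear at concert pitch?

Written C4 on the glockenspiel sounds as C6, a perfect fifteenth higher; apply that shift to every note.
Fb4 to Fb6
D5 to D7
Bb4 to Bb6
F##5 to F##7
Fb5 to Fb7
A4 to A6
B#4 to B#6
G4 to G6

Fb6 D7 Bb6 F##7 Fb7 A6 B#6 G6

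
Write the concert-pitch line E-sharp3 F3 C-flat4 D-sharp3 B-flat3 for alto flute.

A#3 Bb3 Fb4 G#3 Eb4

Written C4 sounds as G3 on the alto flute, so concert pitches are written a perfect fourth up.
E#3 becomes A#3
F3 becomes Bb3
Cb4 becomes Fb4
D#3 becomes G#3
Bb3 becomes Eb4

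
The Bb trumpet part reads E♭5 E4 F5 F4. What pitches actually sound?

Db5 D4 Eb5 Eb4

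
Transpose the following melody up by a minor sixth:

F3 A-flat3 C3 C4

F3: a sixth up reaches D, and 8 semitones makes it Db4.
Ab3: a sixth up reaches F, and 8 semitones makes it Fb4.
C3: a sixth up reaches A, and 8 semitones makes it Ab3.
C4: a sixth up reaches A, and 8 semitones makes it Ab4.

Db4 Fb4 Ab3 Ab4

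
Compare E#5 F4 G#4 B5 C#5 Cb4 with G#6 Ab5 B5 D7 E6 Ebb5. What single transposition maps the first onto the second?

Take the first pair: E#5 → G#6. E to G spans 10 letter names, so the interval is some kind of tenth.
E#5 to G#6 is 15 semitones, which makes it a minor tenth; the second version is higher, so the direction is up.
Checking another pair — Cb4 → Ebb5 — gives the same interval.

up a minor tenth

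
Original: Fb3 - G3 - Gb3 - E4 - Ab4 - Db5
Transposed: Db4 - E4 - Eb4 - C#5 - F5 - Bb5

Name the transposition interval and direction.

From Fb3 to Db4 is 6 letter names — a sixth of some quality.
Fb3 to Db4 is 9 semitones, which makes it a major sixth; the second version is higher, so the direction is up.
Checking another pair — Db5 → Bb5 — gives the same interval.

up a major sixth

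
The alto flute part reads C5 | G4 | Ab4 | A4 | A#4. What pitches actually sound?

G4 D4 Eb4 E4 E#4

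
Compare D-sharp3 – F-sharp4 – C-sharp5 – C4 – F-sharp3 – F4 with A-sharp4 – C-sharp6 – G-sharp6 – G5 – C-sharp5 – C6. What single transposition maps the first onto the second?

up a perfect twelfth

Take the first pair: D#3 → A#4. D to A spans 12 letter names, so the interval is some kind of twelfth.
D#3 to A#4 is 19 semitones, which makes it a perfect twelfth; the second version is higher, so the direction is up.
Checking another pair — F4 → C6 — gives the same interval.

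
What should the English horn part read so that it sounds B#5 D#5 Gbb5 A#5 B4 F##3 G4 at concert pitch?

The English horn sounds a perfect fifth below written, so the written part must be a perfect fifth above concert — transpose each note up.
B#5 -> F##6
D#5 -> A#5
Gbb5 -> Dbb6
A#5 -> E#6
B4 -> F#5
F##3 -> C##4
G4 -> D5

F##6 A#5 Dbb6 E#6 F#5 C##4 D5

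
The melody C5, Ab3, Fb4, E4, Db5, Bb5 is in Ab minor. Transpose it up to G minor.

Ab minor to G minor up is a major seventh, so every note moves up by that interval.
C5 to B5
Ab3 to G4
Fb4 to Eb5
E4 to D#5
Db5 to C6
Bb5 to A6

B5 G4 Eb5 D#5 C6 A6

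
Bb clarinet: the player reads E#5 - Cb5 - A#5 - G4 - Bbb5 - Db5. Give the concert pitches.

D#5 Bbb4 G#5 F4 Abb5 Cb5

Written C4 on the Bb clarinet sounds as Bb3, a major second lower; apply that shift to every note.
E#5 to D#5
Cb5 to Bbb4
A#5 to G#5
G4 to F4
Bbb5 to Abb5
Db5 to Cb5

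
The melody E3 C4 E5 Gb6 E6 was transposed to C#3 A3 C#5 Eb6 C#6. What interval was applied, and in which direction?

down a minor third

From E3 to C#3 is 3 letter names — a third of some quality.
C#3 to E3 is 3 semitones, which makes it a minor third; the second version is lower, so the direction is down.
Checking another pair — E6 → C#6 — gives the same interval.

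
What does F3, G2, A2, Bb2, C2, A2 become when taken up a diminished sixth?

Dbb4 Ebb3 Fb3 Gbb3 Abb2 Fb3

F3 to Dbb4
G2 to Ebb3
A2 to Fb3
Bb2 to Gbb3
C2 to Abb2
A2 to Fb3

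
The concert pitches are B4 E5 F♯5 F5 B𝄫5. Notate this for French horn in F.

F#5 B5 C#6 C6 Fb6

Written C4 sounds as F3 on the French horn in F, so concert pitches are written a perfect fifth up.
B4 -> F#5
E5 -> B5
F#5 -> C#6
F5 -> C6
Bbb5 -> Fb6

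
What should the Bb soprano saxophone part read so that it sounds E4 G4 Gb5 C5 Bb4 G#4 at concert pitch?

Written C4 sounds as Bb3 on the Bb soprano saxophone, so concert pitches are written a major second up.
E4 -> F#4
G4 -> A4
Gb5 -> Ab5
C5 -> D5
Bb4 -> C5
G#4 -> A#4

F#4 A4 Ab5 D5 C5 A#4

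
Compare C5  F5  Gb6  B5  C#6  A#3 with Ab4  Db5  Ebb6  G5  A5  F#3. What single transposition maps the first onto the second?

down a major third

From C5 to Ab4 is 3 letter names — a third of some quality.
Ab4 to C5 is 4 semitones, which makes it a major third; the second version is lower, so the direction is down.
Checking another pair — A#3 → F#3 — gives the same interval.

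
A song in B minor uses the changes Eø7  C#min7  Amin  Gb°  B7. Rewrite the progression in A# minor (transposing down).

D#ø7 B#min7 G#min F° A#7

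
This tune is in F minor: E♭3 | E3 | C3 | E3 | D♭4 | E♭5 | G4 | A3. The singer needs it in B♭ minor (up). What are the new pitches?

Ab3 A3 F3 A3 Gb4 Ab5 C5 D4

From F up to B♭ is a perfect fourth; apply that to each pitch.
Eb3 → Ab3
E3 → A3
C3 → F3
E3 → A3
Db4 → Gb4
Eb5 → Ab5
G4 → C5
A3 → D4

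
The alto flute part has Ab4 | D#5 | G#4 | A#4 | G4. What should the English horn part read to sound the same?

Bb4 E#5 A#4 B#4 A4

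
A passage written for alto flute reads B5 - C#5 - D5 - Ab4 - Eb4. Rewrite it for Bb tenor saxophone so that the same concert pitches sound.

G#6 A#5 B5 F5 C5

First find concert pitch: the alto flute sounds a perfect fourth below written, so B5 C#5 D5 Ab4 Eb4 sounds F#5 G#4 A4 Eb4 Bb3.
Then write for Bb tenor saxophone: it sounds a major ninth below written, so the part must be a major ninth above concert.
F#5 → G#6
G#4 → A#5
A4 → B5
Eb4 → F5
Bb3 → C5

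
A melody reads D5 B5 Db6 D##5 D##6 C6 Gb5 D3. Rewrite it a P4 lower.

D5 -> A4
B5 -> F#5
Db6 -> Ab5
D##5 -> A##4
D##6 -> A##5
C6 -> G5
Gb5 -> Db5
D3 -> A2

A4 F#5 Ab5 A##4 A##5 G5 Db5 A2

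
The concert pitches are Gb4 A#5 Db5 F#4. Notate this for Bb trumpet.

Written C4 sounds as Bb3 on the Bb trumpet, so concert pitches are written a major second up.
Gb4 becomes Ab4
A#5 becomes B#5
Db5 becomes Eb5
F#4 becomes G#4

Ab4 B#5 Eb5 G#4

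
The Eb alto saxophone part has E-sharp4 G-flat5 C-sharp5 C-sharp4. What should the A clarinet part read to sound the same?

B3 Dbb5 G4 G3

First find concert pitch: the Eb alto saxophone sounds a major sixth below written, so E-sharp4 G-flat5 C-sharp5 C-sharp4 sounds G#3 Bbb4 E4 E3.
Then write for A clarinet: it sounds a minor third below written, so the part must be a minor third above concert.
G#3 → B3
Bbb4 → Dbb5
E4 → G4
E3 → G3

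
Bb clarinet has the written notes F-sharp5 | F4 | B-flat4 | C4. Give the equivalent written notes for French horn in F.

First find concert pitch: the Bb clarinet sounds a major second below written, so F-sharp5 F4 B-flat4 C4 sounds E5 Eb4 Ab4 Bb3.
Then write for French horn in F: it sounds a perfect fifth below written, so the part must be a perfect fifth above concert.
E5 → B5
Eb4 → Bb4
Ab4 → Eb5
Bb3 → F4

B5 Bb4 Eb5 F4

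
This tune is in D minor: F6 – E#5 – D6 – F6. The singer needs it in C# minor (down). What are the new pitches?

E6 D##5 C#6 E6

From D down to C# is a minor second; apply that to each pitch.
F6 -> E6
E#5 -> D##5
D6 -> C#6
F6 -> E6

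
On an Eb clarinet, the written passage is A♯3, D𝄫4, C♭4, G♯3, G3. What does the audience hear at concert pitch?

C#4 Fbb4 Ebb4 B3 Bb3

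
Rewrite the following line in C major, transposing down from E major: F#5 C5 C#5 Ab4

D5 Ab4 A4 Fb4

E major to C major down is a major third, so every note moves down by that interval.
F#5 → D5
C5 → Ab4
C#5 → A4
Ab4 → Fb4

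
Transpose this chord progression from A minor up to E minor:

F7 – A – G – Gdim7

A minor up to E minor is a perfect fifth; each chord root moves by that interval while the quality stays the same.
F7: root F up a perfect fifth → C, giving C7.
A: root A up a perfect fifth → E, giving E.
G: root G up a perfect fifth → D, giving D.
Gdim7: root G up a perfect fifth → D, giving Ddim7.

C7 E D Ddim7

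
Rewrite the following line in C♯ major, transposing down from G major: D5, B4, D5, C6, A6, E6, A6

G#4 E#4 G#4 F#5 D#6 A#5 D#6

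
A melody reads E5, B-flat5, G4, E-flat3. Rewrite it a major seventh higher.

E5 gives D#6
Bb5 gives A6
G4 gives F#5
Eb3 gives D4

D#6 A6 F#5 D4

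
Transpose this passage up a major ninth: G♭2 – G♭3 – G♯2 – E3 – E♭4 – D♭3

Ab3 Ab4 A#3 F#4 F5 Eb4

A major ninth up from Gb2 gives Ab3.
Gb3 up a major ninth is Ab4.
G#2: a ninth up reaches A, and 14 semitones makes it A#3.
E3 up a major ninth is F#4.
Eb4 up a major ninth is F5.
Db3 up a major ninth is Eb4.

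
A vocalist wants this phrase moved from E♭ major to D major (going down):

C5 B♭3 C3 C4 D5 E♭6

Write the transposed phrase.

B4 A3 B2 B3 C#5 D6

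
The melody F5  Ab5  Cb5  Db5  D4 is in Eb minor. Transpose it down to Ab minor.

Bb4 Db5 Fb4 Gb4 G3

Eb minor to Ab minor down is a perfect fifth, so every note moves down by that interval.
F5 to Bb4
Ab5 to Db5
Cb5 to Fb4
Db5 to Gb4
D4 to G3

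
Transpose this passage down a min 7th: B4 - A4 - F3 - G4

C#4 B3 G2 A3

B4 gives C#4
A4 gives B3
F3 gives G2
G4 gives A3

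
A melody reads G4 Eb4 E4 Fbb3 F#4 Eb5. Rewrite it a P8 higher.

G5 Eb5 E5 Fbb4 F#5 Eb6

G4 -> G5
Eb4 -> Eb5
E4 -> E5
Fbb3 -> Fbb4
F#4 -> F#5
Eb5 -> Eb6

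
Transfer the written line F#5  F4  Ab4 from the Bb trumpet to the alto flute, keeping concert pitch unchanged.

A5 Ab4 Cb5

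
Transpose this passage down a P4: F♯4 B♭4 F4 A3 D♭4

F#4 to C#4
Bb4 to F4
F4 to C4
A3 to E3
Db4 to Ab3

C#4 F4 C4 E3 Ab3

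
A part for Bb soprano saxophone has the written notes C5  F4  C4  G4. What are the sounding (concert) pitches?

Bb4 Eb4 Bb3 F4

The Bb soprano saxophone sounds a major second below written, so transpose each written note down a major second.
C5 -> Bb4
F4 -> Eb4
C4 -> Bb3
G4 -> F4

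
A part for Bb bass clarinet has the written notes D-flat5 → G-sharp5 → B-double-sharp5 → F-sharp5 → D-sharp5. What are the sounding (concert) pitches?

Cb4 F#4 A##4 E4 C#4

Written C4 on the Bb bass clarinet sounds as Bb2, a major ninth lower; apply that shift to every note.
Db5 to Cb4
G#5 to F#4
B##5 to A##4
F#5 to E4
D#5 to C#4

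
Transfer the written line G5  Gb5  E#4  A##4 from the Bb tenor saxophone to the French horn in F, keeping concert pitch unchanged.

C5 Cb5 A#3 D##4

First find concert pitch: the Bb tenor saxophone sounds a major ninth below written, so G5 Gb5 E#4 A##4 sounds F4 Fb4 D#3 G##3.
Then write for French horn in F: it sounds a perfect fifth below written, so the part must be a perfect fifth above concert.
F4 → C5
Fb4 → Cb5
D#3 → A#3
G##3 → D##4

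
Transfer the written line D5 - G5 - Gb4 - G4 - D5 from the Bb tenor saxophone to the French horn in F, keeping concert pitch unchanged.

First find concert pitch: the Bb tenor saxophone sounds a major ninth below written, so D5 G5 Gb4 G4 D5 sounds C4 F4 Fb3 F3 C4.
Then write for French horn in F: it sounds a perfect fifth below written, so the part must be a perfect fifth above concert.
C4 → G4
F4 → C5
Fb3 → Cb4
F3 → C4
C4 → G4

G4 C5 Cb4 C4 G4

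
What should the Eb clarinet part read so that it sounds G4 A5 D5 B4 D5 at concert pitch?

E4 F#5 B4 G#4 B4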